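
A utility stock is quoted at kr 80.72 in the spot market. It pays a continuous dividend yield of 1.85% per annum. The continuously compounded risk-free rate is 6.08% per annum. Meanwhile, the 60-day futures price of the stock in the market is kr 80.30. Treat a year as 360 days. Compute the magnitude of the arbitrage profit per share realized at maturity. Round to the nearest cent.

kr 0.99 per share

Fair futures: F* = S·e^(carry·T), with carry = (r − q) = 0.0608 − 0.0185 = 0.0423
F* = 80.72 · e^(0.0423 × 60/360) = 80.72 · e^0.007050 = 80.72 × 1.007075 = kr 81.2911
Market kr 80.30 < fair kr 81.2911: forward underpriced → reverse cash-and-carry (short spot, go long the forward).
At maturity, profit = |F_mkt − F*| = |80.30 − 81.2911| = kr 0.99 per share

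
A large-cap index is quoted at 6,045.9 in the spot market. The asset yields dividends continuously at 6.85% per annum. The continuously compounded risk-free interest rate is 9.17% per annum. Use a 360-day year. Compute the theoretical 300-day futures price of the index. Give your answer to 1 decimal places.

6,163.9

F = S·e^((r − q)T) = 6045.9 · e^((0.0917 − 0.0685) × 300/360)
= 6045.9 · e^0.019333 = 6045.9 × 1.019521
F = 6,163.9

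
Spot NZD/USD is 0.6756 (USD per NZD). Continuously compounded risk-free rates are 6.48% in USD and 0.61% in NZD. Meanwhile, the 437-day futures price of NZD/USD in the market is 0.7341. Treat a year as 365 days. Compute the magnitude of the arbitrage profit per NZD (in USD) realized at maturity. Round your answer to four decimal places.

Fair futures: F* = S·e^(carry·T), with carry = (r_USD − r_NZD) = 0.0648 − 0.0061 = 0.0587
F* = 0.6756 · e^(0.0587 × 437/365) = 0.6756 · e^0.070279 = 0.6756 × 1.072807 = 0.7248
Market 0.7341 > fair 0.7248: forward overpriced → cash-and-carry (buy spot, short the forward).
At maturity, profit = |F_mkt − F*| = |0.7341 − 0.7248| = 0.0093 per NZD (in USD)

0.0093 per NZD (in USD)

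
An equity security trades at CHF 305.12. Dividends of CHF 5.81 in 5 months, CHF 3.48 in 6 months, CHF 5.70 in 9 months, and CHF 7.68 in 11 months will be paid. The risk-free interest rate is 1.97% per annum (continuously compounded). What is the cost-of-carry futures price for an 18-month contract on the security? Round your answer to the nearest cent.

PV(dividends) I = 5.81·e^(−0.0197·5/12) + 3.48·e^(−0.0197·6/12) + 5.70·e^(−0.0197·9/12) + 7.68·e^(−0.0197·11/12)
I = 5.7625 + 3.4459 + 5.6164 + 7.5426 = 22.3674
F = (S − I)·e^(rT) = (305.12 − 22.3674) · e^(0.0197·18/12)
= 282.7526 · e^0.029550 = 282.7526 × 1.029991 = CHF 291.23

CHF 291.23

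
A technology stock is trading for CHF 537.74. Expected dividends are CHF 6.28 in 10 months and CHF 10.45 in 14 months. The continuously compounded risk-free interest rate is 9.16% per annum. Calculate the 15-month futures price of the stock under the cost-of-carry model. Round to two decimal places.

PV(dividends) I = 6.28·e^(−0.0916·10/12) + 10.45·e^(−0.0916·14/12)
I = 5.8185 + 9.3908 = 15.2093
F = (S − I)·e^(rT) = (537.74 − 15.2093) · e^(0.0916·15/12)
= 522.5307 · e^0.114500 = 522.5307 × 1.121313 = CHF 585.92

CHF 585.92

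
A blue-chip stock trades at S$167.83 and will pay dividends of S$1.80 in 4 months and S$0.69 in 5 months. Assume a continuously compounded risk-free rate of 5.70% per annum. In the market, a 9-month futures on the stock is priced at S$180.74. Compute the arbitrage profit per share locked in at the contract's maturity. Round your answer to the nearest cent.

PV(dividends) I = 1.80·e^(−0.0570·4/12) + 0.69·e^(−0.0570·5/12) = 2.4399
Fair futures F* = (S − I)·e^(rT) = (167.83 − 2.4399)·e^0.042750 = 165.3901 × 1.043677 = 172.6138
Market S$180.74 > fair 172.6138: forward overpriced → cash-and-carry (borrow at r, buy the stock and collect the dividends, short the forward).
Profit at T = |F_mkt − F*| = |180.74 − 172.6138| = S$8.13 per share

S$8.13 per share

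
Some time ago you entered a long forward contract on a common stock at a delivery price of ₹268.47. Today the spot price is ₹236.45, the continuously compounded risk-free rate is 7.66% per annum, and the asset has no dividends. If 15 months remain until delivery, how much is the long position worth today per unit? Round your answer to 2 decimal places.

-₹7.51

Current fair forward for the remaining 15 months: F = S·e^(r·T), r = 0.0766
F = 236.45 · e^(0.0766 × 15/12) = 236.45 × 1.100484 = 260.2094
Value of long forward = (F − K)·e^(−rT) = (260.2094 − 268.47) · e^(−0.0766·15/12)
= -8.2606 × 0.908691 = -7.51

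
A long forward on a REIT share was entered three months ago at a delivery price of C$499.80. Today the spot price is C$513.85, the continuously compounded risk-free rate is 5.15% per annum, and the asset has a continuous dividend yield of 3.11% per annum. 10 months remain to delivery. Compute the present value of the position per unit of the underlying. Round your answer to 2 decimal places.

C$21.90

Current fair forward for the remaining 10 months: F = S·e^((r − q)·T), (r − q) = 0.0515 − 0.0311 = 0.0204
F = 513.85 · e^(0.0204 × 10/12) = 513.85 × 1.017145 = 522.6600
Value of long forward = (F − K)·e^(−rT) = (522.6600 − 499.80) · e^(−0.0515·10/12)
= 22.8600 × 0.957991 = 21.90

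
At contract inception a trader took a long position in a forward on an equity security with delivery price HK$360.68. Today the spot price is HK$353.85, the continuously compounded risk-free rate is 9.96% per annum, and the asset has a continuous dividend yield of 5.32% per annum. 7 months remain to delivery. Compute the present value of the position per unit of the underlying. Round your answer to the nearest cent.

HK$2.72

Current fair forward for the remaining 7 months: F = S·e^((r − q)·T), (r − q) = 0.0996 − 0.0532 = 0.0464
F = 353.85 · e^(0.0464 × 7/12) = 353.85 × 1.027436 = 363.5582
Value of long forward = (F − K)·e^(−rT) = (363.5582 − 360.68) · e^(−0.0996·7/12)
= 2.8782 × 0.943556 = 2.72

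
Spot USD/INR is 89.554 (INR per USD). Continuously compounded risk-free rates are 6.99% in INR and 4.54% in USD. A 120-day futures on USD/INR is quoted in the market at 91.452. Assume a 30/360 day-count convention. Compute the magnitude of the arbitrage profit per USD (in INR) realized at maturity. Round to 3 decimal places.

1.164 per USD (in INR)

Fair futures: F* = S·e^(carry·T), with carry = (r_INR − r_USD) = 0.0699 − 0.0454 = 0.0245
F* = 89.554 · e^(0.0245 × 120/360) = 89.554 · e^0.008167 = 89.554 × 1.008200 = 90.2883
Market 91.452 > fair 90.2883: forward overpriced → cash-and-carry (buy spot, short the forward).
At maturity, profit = |F_mkt − F*| = |91.452 − 90.2883| = 1.164 per USD (in INR)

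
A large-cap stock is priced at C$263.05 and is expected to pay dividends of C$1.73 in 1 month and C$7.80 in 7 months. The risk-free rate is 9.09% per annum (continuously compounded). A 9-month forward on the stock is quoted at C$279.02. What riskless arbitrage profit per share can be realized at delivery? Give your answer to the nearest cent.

C$7.17 per share

PV(dividends) I = 1.73·e^(−0.0909·1/12) + 7.80·e^(−0.0909·7/12) = 9.1141
Fair forward F* = (S − I)·e^(rT) = (263.05 − 9.1141)·e^0.068175 = 253.9359 × 1.070553 = 271.8518
Market C$279.02 > fair 271.8518: forward overpriced → cash-and-carry (borrow at r, buy the stock and collect the dividends, short the forward).
Profit at T = |F_mkt − F*| = |279.02 − 271.8518| = C$7.17 per share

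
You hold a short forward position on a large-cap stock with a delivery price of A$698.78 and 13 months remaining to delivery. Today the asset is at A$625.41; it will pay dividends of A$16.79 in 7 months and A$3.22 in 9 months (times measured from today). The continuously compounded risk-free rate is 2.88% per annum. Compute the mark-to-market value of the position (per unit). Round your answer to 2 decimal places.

A$71.57

PV(remaining dividends) I = 16.79·e^(−0.0288·7/12) + 3.22·e^(−0.0288·9/12) = 19.6615
Current forward F = (S − I)·e^(rT) = (625.41 − 19.6615)·e^(0.0288·13/12) = 605.7485 × 1.031692 = 624.9459
Value (long) = (F − K)·e^(−rT) = (624.9459 − 698.78) × 0.969282 = -71.5661
Short position value = −(long value) = A$71.57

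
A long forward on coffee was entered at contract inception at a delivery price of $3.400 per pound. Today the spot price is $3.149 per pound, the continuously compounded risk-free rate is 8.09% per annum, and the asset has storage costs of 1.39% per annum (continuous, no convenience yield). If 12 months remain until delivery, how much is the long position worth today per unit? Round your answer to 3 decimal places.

Current fair forward for the remaining 12 months: F = S·e^((r + u)·T), (r + u) = 0.0809 + 0.0139 = 0.0948
F = 3.149 · e^(0.0948 × 12/12) = 3.149 × 1.099439 = 3.4621
Value of long forward = (F − K)·e^(−rT) = (3.4621 − 3.400) · e^(−0.0809·12/12)
= 0.0621 × 0.922286 = 0.057

$0.057 per pound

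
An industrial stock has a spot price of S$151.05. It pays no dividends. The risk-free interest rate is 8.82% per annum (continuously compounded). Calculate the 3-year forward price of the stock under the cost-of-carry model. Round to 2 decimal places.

S$196.80

F = S·e^(rT) = 151.05 · e^(0.0882 × 3)
= 151.05 · e^0.264600 = 151.05 × 1.302910
F = S$196.80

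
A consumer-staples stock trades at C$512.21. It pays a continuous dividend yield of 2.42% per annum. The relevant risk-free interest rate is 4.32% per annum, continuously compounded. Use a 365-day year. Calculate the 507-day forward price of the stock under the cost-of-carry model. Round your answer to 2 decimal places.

C$525.91

F = S·e^((r − q)T) = 512.21 · e^((0.0432 − 0.0242) × 507/365)
= 512.21 · e^0.026392 = 512.21 × 1.026743
F = C$525.91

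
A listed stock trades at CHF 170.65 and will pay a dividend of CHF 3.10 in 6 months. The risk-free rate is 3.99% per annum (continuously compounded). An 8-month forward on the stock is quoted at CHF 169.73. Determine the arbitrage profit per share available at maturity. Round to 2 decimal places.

CHF 2.40 per share

PV(dividends) I = 3.10·e^(−0.0399·6/12) = 3.0388
Fair forward F* = (S − I)·e^(rT) = (170.65 − 3.0388)·e^0.026600 = 167.6112 × 1.026957 = 172.1295
Market CHF 169.73 < fair 172.1295: forward underpriced → reverse cash-and-carry (short the stock, invest proceeds at r, pay the dividends, go long the forward).
Profit at T = |F_mkt − F*| = |169.73 − 172.1295| = CHF 2.40 per share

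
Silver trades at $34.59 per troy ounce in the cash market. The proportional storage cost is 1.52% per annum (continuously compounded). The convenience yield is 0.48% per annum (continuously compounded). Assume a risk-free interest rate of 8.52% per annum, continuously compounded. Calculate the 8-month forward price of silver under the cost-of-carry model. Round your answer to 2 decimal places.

$36.87 per troy ounce

Net carry = r + u − y = 0.0852 + 0.0152 − 0.0048 = 0.0956
F = S·e^((r+u−y)T) = 34.59 · e^(0.0956 × 8/12) = 34.59 · e^0.063733
= 34.59 × 1.065808 = $36.87 per troy ounce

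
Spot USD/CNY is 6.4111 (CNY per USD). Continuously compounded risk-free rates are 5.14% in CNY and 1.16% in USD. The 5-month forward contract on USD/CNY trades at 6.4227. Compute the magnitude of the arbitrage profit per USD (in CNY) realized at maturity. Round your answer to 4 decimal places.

Fair forward: F* = S·e^(carry·T), with carry = (r_CNY − r_USD) = 0.0514 − 0.0116 = 0.0398
F* = 6.4111 · e^(0.0398 × 5/12) = 6.4111 · e^0.016583 = 6.4111 × 1.016721 = 6.5183
Market 6.4227 < fair 6.5183: forward underpriced → reverse cash-and-carry (short spot, go long the forward).
At maturity, profit = |F_mkt − F*| = |6.4227 − 6.5183| = 0.0956 per USD (in CNY)

0.0956 per USD (in CNY)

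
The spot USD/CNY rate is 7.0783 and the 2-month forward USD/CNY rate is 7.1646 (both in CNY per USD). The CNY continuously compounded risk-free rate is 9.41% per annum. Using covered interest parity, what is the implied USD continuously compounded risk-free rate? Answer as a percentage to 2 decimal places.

F = S·e^((r_CNY − r_USD)T) ⇒ r_USD = r_CNY − ln(F/S)/T
ln(7.1646/7.0783) = 0.012118; /(2/12) = 0.072708
r_USD = 0.0941 − 0.072708 = 0.021392
r_USD = 2.14%

2.14%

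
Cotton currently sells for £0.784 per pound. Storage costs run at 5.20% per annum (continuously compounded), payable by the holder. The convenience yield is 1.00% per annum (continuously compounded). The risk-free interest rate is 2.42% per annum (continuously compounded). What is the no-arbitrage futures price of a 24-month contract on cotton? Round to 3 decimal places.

Net carry = r + u − y = 0.0242 + 0.0520 − 0.0100 = 0.0662
F = S·e^((r+u−y)T) = 0.784 · e^(0.0662 × 24/12) = 0.784 · e^0.132400
= 0.784 × 1.141565 = £0.895 per pound

£0.895 per pound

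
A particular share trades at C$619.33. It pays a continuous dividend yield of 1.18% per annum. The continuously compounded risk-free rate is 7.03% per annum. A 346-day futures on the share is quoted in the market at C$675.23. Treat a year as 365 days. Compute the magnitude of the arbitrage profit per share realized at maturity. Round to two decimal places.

Fair futures: F* = S·e^(carry·T), with carry = (r − q) = 0.0703 − 0.0118 = 0.0585
F* = 619.33 · e^(0.0585 × 346/365) = 619.33 · e^0.055455 = 619.33 × 1.057021 = C$654.6448
Market C$675.23 > fair C$654.6448: forward overpriced → cash-and-carry (buy spot, short the forward).
At maturity, profit = |F_mkt − F*| = |675.23 − 654.6448| = C$20.59 per share

C$20.59 per share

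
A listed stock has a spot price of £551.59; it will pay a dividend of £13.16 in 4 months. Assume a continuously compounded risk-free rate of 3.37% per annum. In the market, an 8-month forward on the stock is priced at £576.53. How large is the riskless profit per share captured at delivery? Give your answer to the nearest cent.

£25.72 per share

PV(dividends) I = 13.16·e^(−0.0337·4/12) = 13.0130
Fair forward F* = (S − I)·e^(rT) = (551.59 − 13.0130)·e^0.022467 = 538.5770 × 1.022721 = 550.8140
Market £576.53 > fair 550.8140: forward overpriced → cash-and-carry (borrow at r, buy the stock and collect the dividends, short the forward).
Profit at T = |F_mkt − F*| = |576.53 − 550.8140| = £25.72 per share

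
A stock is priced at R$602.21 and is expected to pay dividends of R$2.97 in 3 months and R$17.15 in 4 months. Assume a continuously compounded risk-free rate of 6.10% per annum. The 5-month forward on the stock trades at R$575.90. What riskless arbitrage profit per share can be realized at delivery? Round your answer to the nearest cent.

PV(dividends) I = 2.97·e^(−0.0610·3/12) + 17.15·e^(−0.0610·4/12) = 19.7299
Fair forward F* = (S − I)·e^(rT) = (602.21 − 19.7299)·e^0.025417 = 582.4801 × 1.025743 = 597.4749
Market R$575.90 < fair 597.4749: forward underpriced → reverse cash-and-carry (short the stock, invest proceeds at r, pay the dividends, go long the forward).
Profit at T = |F_mkt − F*| = |575.90 − 597.4749| = R$21.57 per share

R$21.57 per share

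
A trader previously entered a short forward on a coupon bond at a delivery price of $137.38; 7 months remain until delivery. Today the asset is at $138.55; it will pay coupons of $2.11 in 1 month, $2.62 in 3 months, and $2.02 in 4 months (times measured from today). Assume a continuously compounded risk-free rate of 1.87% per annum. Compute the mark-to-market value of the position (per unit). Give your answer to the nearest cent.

$4.06

PV(remaining coupons) I = 2.11·e^(−0.0187·1/12) + 2.62·e^(−0.0187·3/12) + 2.02·e^(−0.0187·4/12) = 6.7219
Current forward F = (S − I)·e^(rT) = (138.55 − 6.7219)·e^(0.0187·7/12) = 131.8281 × 1.010968 = 133.2740
Value (long) = (F − K)·e^(−rT) = (133.2740 − 137.38) × 0.989151 = -4.0615
Short position value = −(long value) = $4.06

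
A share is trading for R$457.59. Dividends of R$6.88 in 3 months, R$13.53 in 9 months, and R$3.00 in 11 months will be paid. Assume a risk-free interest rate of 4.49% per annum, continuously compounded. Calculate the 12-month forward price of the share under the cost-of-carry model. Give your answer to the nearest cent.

PV(dividends) I = 6.88·e^(−0.0449·3/12) + 13.53·e^(−0.0449·9/12) + 3.00·e^(−0.0449·11/12)
I = 6.8032 + 13.0820 + 2.8790 = 22.7642
F = (S − I)·e^(rT) = (457.59 − 22.7642) · e^(0.0449·12/12)
= 434.8258 · e^0.044900 = 434.8258 × 1.045923 = R$454.79

R$454.79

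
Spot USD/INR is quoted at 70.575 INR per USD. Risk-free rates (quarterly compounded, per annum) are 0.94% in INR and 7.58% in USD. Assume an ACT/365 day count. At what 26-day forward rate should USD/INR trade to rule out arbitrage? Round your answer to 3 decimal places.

By covered interest parity, F = S · (1+r_INR/4)^(4T) / (1+r_USD/4)^(4T)
= 70.575 × 1.000669 / 1.005363 = 70.575 × 0.995331
F = 70.245 INR per USD

70.245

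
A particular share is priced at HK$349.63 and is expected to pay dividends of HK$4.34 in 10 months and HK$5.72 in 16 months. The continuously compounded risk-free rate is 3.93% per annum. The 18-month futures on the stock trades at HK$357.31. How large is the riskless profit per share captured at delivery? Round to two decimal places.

PV(dividends) I = 4.34·e^(−0.0393·10/12) + 5.72·e^(−0.0393·16/12) = 9.6282
Fair futures F* = (S − I)·e^(rT) = (349.63 − 9.6282)·e^0.058950 = 340.0018 × 1.060722 = 360.6474
Market HK$357.31 < fair 360.6474: forward underpriced → reverse cash-and-carry (short the stock, invest proceeds at r, pay the dividends, go long the forward).
Profit at T = |F_mkt − F*| = |357.31 − 360.6474| = HK$3.34 per share

HK$3.34 per share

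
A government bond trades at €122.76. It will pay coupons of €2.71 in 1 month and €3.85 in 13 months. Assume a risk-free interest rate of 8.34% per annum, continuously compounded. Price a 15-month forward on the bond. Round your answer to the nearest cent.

€129.36

PV(coupons) I = 2.71·e^(−0.0834·1/12) + 3.85·e^(−0.0834·13/12)
I = 2.6912 + 3.5174 = 6.2086
F = (S − I)·e^(rT) = (122.76 − 6.2086) · e^(0.0834·15/12)
= 116.5514 · e^0.104250 = 116.5514 × 1.109878 = €129.36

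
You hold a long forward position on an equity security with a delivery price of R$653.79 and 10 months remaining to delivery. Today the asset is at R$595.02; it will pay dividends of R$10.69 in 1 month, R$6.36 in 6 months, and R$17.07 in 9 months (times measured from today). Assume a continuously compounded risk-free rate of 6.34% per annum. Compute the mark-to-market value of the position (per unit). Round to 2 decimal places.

PV(remaining dividends) I = 10.69·e^(−0.0634·1/12) + 6.36·e^(−0.0634·6/12) + 17.07·e^(−0.0634·9/12) = 33.0725
Current forward F = (S − I)·e^(rT) = (595.02 − 33.0725)·e^(0.0634·10/12) = 561.9475 × 1.054254 = 592.4354
Value (long) = (F − K)·e^(−rT) = (592.4354 − 653.79) × 0.948538 = -58.1972
Value = -R$58.20

-R$58.20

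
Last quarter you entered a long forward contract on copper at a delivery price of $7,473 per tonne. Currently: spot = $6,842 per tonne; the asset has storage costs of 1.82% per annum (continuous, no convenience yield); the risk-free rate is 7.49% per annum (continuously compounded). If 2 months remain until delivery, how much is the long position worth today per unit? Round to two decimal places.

Current fair forward for the remaining 2 months: F = S·e^((r + u)·T), (r + u) = 0.0749 + 0.0182 = 0.0931
F = 6842 · e^(0.0931 × 2/12) = 6842 × 1.01563768 = 6948.9930
Value of long forward = (F − K)·e^(−rT) = (6948.9930 − 7473) · e^(−0.0749·2/12)
= -524.0070 × 0.98759426 = -517.51

-$517.51 per tonne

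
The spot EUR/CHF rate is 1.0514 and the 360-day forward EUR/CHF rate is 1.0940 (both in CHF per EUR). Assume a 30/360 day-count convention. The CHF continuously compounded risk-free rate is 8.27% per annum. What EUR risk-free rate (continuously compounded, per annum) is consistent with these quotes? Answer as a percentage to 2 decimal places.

F = S·e^((r_CHF − r_EUR)T) ⇒ r_EUR = r_CHF − ln(F/S)/T
ln(1.0940/1.0514) = 0.039718; /(360/360) = 0.039718
r_EUR = 0.0827 − 0.039718 = 0.042982
r_EUR = 4.30%

4.30%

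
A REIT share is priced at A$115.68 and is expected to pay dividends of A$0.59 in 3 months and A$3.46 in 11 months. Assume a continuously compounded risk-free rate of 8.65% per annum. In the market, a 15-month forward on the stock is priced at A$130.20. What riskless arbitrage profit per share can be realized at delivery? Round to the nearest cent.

PV(dividends) I = 0.59·e^(−0.0865·3/12) + 3.46·e^(−0.0865·11/12) = 3.7736
Fair forward F* = (S − I)·e^(rT) = (115.68 − 3.7736)·e^0.108125 = 111.9064 × 1.114187 = 124.6847
Market A$130.20 > fair 124.6847: forward overpriced → cash-and-carry (borrow at r, buy the stock and collect the dividends, short the forward).
Profit at T = |F_mkt − F*| = |130.20 − 124.6847| = A$5.52 per share

A$5.52 per share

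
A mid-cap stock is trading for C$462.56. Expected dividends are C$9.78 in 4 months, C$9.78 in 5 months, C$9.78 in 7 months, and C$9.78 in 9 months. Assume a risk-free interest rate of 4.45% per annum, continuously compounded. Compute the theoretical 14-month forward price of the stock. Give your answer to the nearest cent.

C$446.95

PV(dividends) I = 9.78·e^(−0.0445·4/12) + 9.78·e^(−0.0445·5/12) + 9.78·e^(−0.0445·7/12) + 9.78·e^(−0.0445·9/12)
I = 9.6360 + 9.6003 + 9.5294 + 9.4590 = 38.2247
F = (S − I)·e^(rT) = (462.56 − 38.2247) · e^(0.0445·14/12)
= 424.3353 · e^0.051917 = 424.3353 × 1.053288 = C$446.95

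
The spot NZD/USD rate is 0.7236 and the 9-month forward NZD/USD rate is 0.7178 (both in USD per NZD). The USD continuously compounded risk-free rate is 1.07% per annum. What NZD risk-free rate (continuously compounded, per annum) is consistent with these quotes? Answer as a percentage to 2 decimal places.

F = S·e^((r_USD − r_NZD)T) ⇒ r_NZD = r_USD − ln(F/S)/T
ln(0.7178/0.7236) = -0.008048; /(9/12) = -0.010731
r_NZD = 0.0107 + 0.010731 = 0.021431
r_NZD = 2.14%

2.14%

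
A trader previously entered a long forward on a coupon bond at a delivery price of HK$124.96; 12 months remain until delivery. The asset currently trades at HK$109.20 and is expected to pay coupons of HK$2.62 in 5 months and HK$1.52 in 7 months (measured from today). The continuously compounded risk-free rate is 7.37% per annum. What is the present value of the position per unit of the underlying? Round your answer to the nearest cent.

PV(remaining coupons) I = 2.62·e^(−0.0737·5/12) + 1.52·e^(−0.0737·7/12) = 3.9968
Current forward F = (S − I)·e^(rT) = (109.20 − 3.9968)·e^(0.0737·12/12) = 105.2032 × 1.076484 = 113.2496
Value (long) = (F − K)·e^(−rT) = (113.2496 − 124.96) × 0.928950 = -10.8784
Value = -HK$10.88

-HK$10.88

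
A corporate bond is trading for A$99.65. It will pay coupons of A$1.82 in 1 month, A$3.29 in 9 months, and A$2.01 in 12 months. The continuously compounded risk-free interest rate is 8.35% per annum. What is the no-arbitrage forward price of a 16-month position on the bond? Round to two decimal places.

A$103.84

PV(coupons) I = 1.82·e^(−0.0835·1/12) + 3.29·e^(−0.0835·9/12) + 2.01·e^(−0.0835·12/12)
I = 1.8074 + 3.0903 + 1.8490 = 6.7467
F = (S − I)·e^(rT) = (99.65 − 6.7467) · e^(0.0835·16/12)
= 92.9033 · e^0.111333 = 92.9033 × 1.117767 = A$103.84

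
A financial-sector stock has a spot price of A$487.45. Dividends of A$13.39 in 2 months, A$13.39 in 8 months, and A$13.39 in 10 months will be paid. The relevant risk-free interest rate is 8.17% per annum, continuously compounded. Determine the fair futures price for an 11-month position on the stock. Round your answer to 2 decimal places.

A$483.97

PV(dividends) I = 13.39·e^(−0.0817·2/12) + 13.39·e^(−0.0817·8/12) + 13.39·e^(−0.0817·10/12)
I = 13.2089 + 12.6802 + 12.5087 = 38.3978
F = (S − I)·e^(rT) = (487.45 − 38.3978) · e^(0.0817·11/12)
= 449.0522 · e^0.074892 = 449.0522 × 1.077768 = A$483.97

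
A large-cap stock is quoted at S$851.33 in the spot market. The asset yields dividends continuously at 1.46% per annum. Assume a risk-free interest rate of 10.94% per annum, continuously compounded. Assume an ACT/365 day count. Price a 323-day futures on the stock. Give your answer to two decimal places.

F = S·e^((r − q)T) = 851.33 · e^((0.1094 − 0.0146) × 323/365)
= 851.33 · e^0.083892 = 851.33 × 1.087511
F = S$925.83

S$925.83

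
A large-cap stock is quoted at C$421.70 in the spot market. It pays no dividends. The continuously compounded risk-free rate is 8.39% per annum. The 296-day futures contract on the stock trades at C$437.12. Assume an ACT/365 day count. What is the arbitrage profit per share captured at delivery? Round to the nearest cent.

C$14.27 per share

Fair futures: F* = S·e^(carry·T), with carry = r = 0.0839
F* = 421.70 · e^(0.0839 × 296/365) = 421.70 · e^0.068039 = 421.70 × 1.070407 = C$451.3906
Market C$437.12 < fair C$451.3906: forward underpriced → reverse cash-and-carry (short spot, go long the forward).
At maturity, profit = |F_mkt − F*| = |437.12 − 451.3906| = C$14.27 per share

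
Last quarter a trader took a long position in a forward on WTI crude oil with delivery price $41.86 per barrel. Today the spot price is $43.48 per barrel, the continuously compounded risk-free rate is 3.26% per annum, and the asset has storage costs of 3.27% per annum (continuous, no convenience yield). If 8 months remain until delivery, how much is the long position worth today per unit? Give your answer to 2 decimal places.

Current fair forward for the remaining 8 months: F = S·e^((r + u)·T), (r + u) = 0.0326 + 0.0327 = 0.0653
F = 43.48 · e^(0.0653 × 8/12) = 43.48 × 1.044495 = 45.4146
Value of long forward = (F − K)·e^(−rT) = (45.4146 − 41.86) · e^(−0.0326·8/12)
= 3.5546 × 0.978501 = 3.48

$3.48 per barrel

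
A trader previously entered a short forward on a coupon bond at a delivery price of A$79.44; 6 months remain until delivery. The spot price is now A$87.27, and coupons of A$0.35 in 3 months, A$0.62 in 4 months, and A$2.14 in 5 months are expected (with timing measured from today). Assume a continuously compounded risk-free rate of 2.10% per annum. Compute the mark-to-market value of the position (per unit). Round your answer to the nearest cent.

-A$5.57

PV(remaining coupons) I = 0.35·e^(−0.0210·3/12) + 0.62·e^(−0.0210·4/12) + 2.14·e^(−0.0210·5/12) = 3.0852
Current forward F = (S − I)·e^(rT) = (87.27 − 3.0852)·e^(0.0210·6/12) = 84.1848 × 1.010555 = 85.0734
Value (long) = (F − K)·e^(−rT) = (85.0734 − 79.44) × 0.989555 = 5.5746
Short position value = −(long value) = -A$5.57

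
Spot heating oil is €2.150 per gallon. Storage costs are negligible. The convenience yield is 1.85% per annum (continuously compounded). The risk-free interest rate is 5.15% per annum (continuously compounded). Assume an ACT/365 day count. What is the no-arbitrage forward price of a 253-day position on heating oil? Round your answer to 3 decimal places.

Net carry = r + u − y = 0.0515 + 0.0000 − 0.0185 = 0.0330
F = S·e^((r+u−y)T) = 2.150 · e^(0.0330 × 253/365) = 2.150 · e^0.022874
= 2.150 × 1.023138 = €2.200 per gallon

€2.200 per gallon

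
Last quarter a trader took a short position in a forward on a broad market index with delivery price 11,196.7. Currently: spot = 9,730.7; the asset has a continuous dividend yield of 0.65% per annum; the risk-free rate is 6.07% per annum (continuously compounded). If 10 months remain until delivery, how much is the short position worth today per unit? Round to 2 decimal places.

966.28

Current fair forward for the remaining 10 months: F = S·e^((r − q)·T), (r − q) = 0.0607 − 0.0065 = 0.0542
F = 9730.7 · e^(0.0542 × 10/12) = 9730.7 × 1.04620221 = 10180.2798
Value of long forward = (F − K)·e^(−rT) = (10180.2798 − 11196.7) · e^(−0.0607·10/12)
= -1016.4202 × 0.95067470 = -966.28
Short position value = −(long value) = 966.28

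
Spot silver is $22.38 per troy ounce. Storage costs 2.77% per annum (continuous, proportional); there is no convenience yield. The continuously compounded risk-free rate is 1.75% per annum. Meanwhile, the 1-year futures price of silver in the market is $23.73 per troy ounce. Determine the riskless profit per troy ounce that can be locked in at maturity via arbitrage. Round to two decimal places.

$0.32 per troy ounce

Fair futures: F* = S·e^(carry·T), with carry = (r + u) = 0.0175 + 0.0277 = 0.0452
F* = 22.38 · e^(0.0452 × 1) = 22.38 · e^0.045200 = 22.38 × 1.046237 = $23.4148
Market $23.73 > fair $23.4148: forward overpriced → cash-and-carry (buy spot, short the forward).
At maturity, profit = |F_mkt − F*| = |23.73 − 23.4148| = $0.32 per troy ounce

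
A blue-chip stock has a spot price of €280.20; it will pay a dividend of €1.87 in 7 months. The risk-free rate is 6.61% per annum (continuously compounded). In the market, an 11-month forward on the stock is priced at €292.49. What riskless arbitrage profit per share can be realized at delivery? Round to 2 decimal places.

€3.30 per share

PV(dividends) I = 1.87·e^(−0.0661·7/12) = 1.7993
Fair forward F* = (S − I)·e^(rT) = (280.20 − 1.7993)·e^0.060592 = 278.4007 × 1.062465 = 295.7910
Market €292.49 < fair 295.7910: forward underpriced → reverse cash-and-carry (short the stock, invest proceeds at r, pay the dividends, go long the forward).
Profit at T = |F_mkt − F*| = |292.49 − 295.7910| = €3.30 per share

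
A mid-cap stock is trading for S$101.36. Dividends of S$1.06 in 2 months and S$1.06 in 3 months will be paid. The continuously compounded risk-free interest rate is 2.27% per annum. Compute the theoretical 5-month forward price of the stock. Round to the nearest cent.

S$100.19

PV(dividends) I = 1.06·e^(−0.0227·2/12) + 1.06·e^(−0.0227·3/12)
I = 1.0560 + 1.0540 = 2.1100
F = (S − I)·e^(rT) = (101.36 − 2.1100) · e^(0.0227·5/12)
= 99.2500 · e^0.009458 = 99.2500 × 1.009503 = S$100.19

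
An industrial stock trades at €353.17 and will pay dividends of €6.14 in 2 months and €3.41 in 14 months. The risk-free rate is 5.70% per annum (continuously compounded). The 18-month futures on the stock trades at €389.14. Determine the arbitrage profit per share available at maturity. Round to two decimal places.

PV(dividends) I = 6.14·e^(−0.0570·2/12) + 3.41·e^(−0.0570·14/12) = 9.2726
Fair futures F* = (S − I)·e^(rT) = (353.17 − 9.2726)·e^0.085500 = 343.8974 × 1.089262 = 374.5944
Market €389.14 > fair 374.5944: forward overpriced → cash-and-carry (borrow at r, buy the stock and collect the dividends, short the forward).
Profit at T = |F_mkt − F*| = |389.14 − 374.5944| = €14.55 per share

€14.55 per share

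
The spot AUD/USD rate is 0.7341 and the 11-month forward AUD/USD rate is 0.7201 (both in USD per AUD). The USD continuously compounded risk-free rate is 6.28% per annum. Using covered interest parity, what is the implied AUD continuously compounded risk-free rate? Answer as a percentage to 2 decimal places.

8.38%

F = S·e^((r_USD − r_AUD)T) ⇒ r_AUD = r_USD − ln(F/S)/T
ln(0.7201/0.7341) = -0.019255; /(11/12) = -0.021005
r_AUD = 0.0628 + 0.021005 = 0.083805
r_AUD = 8.38%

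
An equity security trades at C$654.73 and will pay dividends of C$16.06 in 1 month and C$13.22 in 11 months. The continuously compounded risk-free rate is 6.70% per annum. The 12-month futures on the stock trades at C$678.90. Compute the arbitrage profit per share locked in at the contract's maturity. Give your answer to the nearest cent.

PV(dividends) I = 16.06·e^(−0.0670·1/12) + 13.22·e^(−0.0670·11/12) = 28.4031
Fair futures F* = (S − I)·e^(rT) = (654.73 − 28.4031)·e^0.067000 = 626.3269 × 1.069295 = 669.7282
Market C$678.90 > fair 669.7282: forward overpriced → cash-and-carry (borrow at r, buy the stock and collect the dividends, short the forward).
Profit at T = |F_mkt − F*| = |678.90 − 669.7282| = C$9.17 per share

C$9.17 per share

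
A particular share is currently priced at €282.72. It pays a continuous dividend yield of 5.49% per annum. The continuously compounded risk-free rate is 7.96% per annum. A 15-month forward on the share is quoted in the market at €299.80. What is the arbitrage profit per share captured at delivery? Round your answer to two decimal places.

€8.21 per share

Fair forward: F* = S·e^(carry·T), with carry = (r − q) = 0.0796 − 0.0549 = 0.0247
F* = 282.72 · e^(0.0247 × 15/12) = 282.72 · e^0.030875 = 282.72 × 1.031357 = €291.5853
Market €299.80 > fair €291.5853: forward overpriced → cash-and-carry (buy spot, short the forward).
At maturity, profit = |F_mkt − F*| = |299.80 − 291.5853| = €8.21 per share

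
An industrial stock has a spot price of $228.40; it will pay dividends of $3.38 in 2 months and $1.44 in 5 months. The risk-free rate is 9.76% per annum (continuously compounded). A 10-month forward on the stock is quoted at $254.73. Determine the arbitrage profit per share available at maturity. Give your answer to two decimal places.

PV(dividends) I = 3.38·e^(−0.0976·2/12) + 1.44·e^(−0.0976·5/12) = 4.7081
Fair forward F* = (S − I)·e^(rT) = (228.40 − 4.7081)·e^0.081333 = 223.6919 × 1.084732 = 242.6458
Market $254.73 > fair 242.6458: forward overpriced → cash-and-carry (borrow at r, buy the stock and collect the dividends, short the forward).
Profit at T = |F_mkt − F*| = |254.73 − 242.6458| = $12.08 per share

$12.08 per share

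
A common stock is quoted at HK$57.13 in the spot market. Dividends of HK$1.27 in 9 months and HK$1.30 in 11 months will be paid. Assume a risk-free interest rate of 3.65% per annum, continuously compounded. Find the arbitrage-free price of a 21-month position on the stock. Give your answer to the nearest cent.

PV(dividends) I = 1.27·e^(−0.0365·9/12) + 1.30·e^(−0.0365·11/12)
I = 1.2357 + 1.2572 = 2.4929
F = (S − I)·e^(rT) = (57.13 − 2.4929) · e^(0.0365·21/12)
= 54.6371 · e^0.063875 = 54.6371 × 1.065959 = HK$58.24

HK$58.24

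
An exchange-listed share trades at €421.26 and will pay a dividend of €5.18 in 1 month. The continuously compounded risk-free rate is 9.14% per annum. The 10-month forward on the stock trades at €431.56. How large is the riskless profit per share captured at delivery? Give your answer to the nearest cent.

PV(dividends) I = 5.18·e^(−0.0914·1/12) = 5.1407
Fair forward F* = (S − I)·e^(rT) = (421.26 − 5.1407)·e^0.076167 = 416.1193 × 1.079143 = 449.0522
Market €431.56 < fair 449.0522: forward underpriced → reverse cash-and-carry (short the stock, invest proceeds at r, pay the dividends, go long the forward).
Profit at T = |F_mkt − F*| = |431.56 − 449.0522| = €17.49 per share

€17.49 per share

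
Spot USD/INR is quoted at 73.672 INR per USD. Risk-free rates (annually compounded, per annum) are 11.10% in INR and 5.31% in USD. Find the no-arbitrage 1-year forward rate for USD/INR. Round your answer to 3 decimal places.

77.723

By covered interest parity, F = S · (1+r_INR)^T / (1+r_USD)^T
= 73.672 × 1.111000 / 1.053100 = 73.672 × 1.054981
F = 77.723 INR per USD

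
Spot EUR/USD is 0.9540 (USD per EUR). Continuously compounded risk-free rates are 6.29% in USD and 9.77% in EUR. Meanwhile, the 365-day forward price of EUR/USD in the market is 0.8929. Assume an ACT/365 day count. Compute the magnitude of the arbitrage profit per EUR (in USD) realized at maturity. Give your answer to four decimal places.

Fair forward: F* = S·e^(carry·T), with carry = (r_USD − r_EUR) = 0.0629 − 0.0977 = -0.0348
F* = 0.9540 · e^(-0.0348 × 365/365) = 0.9540 · e^-0.034800 = 0.9540 × 0.965799 = 0.9214
Market 0.8929 < fair 0.9214: forward underpriced → reverse cash-and-carry (short spot, go long the forward).
At maturity, profit = |F_mkt − F*| = |0.8929 − 0.9214| = 0.0285 per EUR (in USD)

0.0285 per EUR (in USD)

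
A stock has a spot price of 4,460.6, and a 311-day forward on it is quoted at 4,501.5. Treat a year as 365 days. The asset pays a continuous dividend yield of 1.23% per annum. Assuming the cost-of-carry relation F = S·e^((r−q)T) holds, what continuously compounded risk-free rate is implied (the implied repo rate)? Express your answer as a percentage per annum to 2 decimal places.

From F = S·e^((r−q)T): (r − q) = ln(F/S)/T
ln(4501.5/4460.6) = ln(1.009169) = 0.009127
(r − q) = 0.009127 / (311/365) = 0.010712
r = ln(F/S)/T + q = 0.010712 + 0.0123 = 0.023012
r = 2.30%

2.30%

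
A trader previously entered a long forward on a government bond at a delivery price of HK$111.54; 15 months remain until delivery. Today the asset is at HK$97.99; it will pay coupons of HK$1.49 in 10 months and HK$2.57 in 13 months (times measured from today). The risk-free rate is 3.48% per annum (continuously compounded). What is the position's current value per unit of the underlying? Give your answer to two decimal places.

-HK$12.72

PV(remaining coupons) I = 1.49·e^(−0.0348·10/12) + 2.57·e^(−0.0348·13/12) = 3.9223
Current forward F = (S − I)·e^(rT) = (97.99 − 3.9223)·e^(0.0348·15/12) = 94.0677 × 1.044460 = 98.2499
Value (long) = (F − K)·e^(−rT) = (98.2499 − 111.54) × 0.957433 = -12.7244
Value = -HK$12.72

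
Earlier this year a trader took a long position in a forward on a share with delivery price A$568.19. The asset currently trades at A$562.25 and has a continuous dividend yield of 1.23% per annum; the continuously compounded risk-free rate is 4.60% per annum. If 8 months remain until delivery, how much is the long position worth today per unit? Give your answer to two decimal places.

Current fair forward for the remaining 8 months: F = S·e^((r − q)·T), (r − q) = 0.0460 − 0.0123 = 0.0337
F = 562.25 · e^(0.0337 × 8/12) = 562.25 × 1.022721 = 575.0249
Value of long forward = (F − K)·e^(−rT) = (575.0249 − 568.19) · e^(−0.0460·8/12)
= 6.8349 × 0.969799 = 6.63

A$6.63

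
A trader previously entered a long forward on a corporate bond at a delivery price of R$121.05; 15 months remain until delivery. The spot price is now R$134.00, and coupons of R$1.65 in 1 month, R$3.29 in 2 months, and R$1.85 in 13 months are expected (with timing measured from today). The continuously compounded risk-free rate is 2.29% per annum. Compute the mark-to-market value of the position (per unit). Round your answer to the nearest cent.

R$9.64

PV(remaining coupons) I = 1.65·e^(−0.0229·1/12) + 3.29·e^(−0.0229·2/12) + 1.85·e^(−0.0229·13/12) = 6.7290
Current forward F = (S − I)·e^(rT) = (134.00 − 6.7290)·e^(0.0229·15/12) = 127.2710 × 1.029039 = 130.9668
Value (long) = (F − K)·e^(−rT) = (130.9668 − 121.05) × 0.971781 = 9.6370
Value = R$9.64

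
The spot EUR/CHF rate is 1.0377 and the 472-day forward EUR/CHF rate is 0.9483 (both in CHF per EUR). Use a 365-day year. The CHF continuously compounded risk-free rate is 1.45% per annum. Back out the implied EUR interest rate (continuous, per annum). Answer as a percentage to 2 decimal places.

8.42%

F = S·e^((r_CHF − r_EUR)T) ⇒ r_EUR = r_CHF − ln(F/S)/T
ln(0.9483/1.0377) = -0.090091; /(472/365) = -0.069668
r_EUR = 0.0145 + 0.069668 = 0.084168
r_EUR = 8.42%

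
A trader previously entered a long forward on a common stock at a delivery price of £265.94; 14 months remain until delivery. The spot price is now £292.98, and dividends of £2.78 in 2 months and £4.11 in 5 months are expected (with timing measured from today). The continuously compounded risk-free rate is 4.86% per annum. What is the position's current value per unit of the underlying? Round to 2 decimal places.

PV(remaining dividends) I = 2.78·e^(−0.0486·2/12) + 4.11·e^(−0.0486·5/12) = 6.7852
Current forward F = (S − I)·e^(rT) = (292.98 − 6.7852)·e^(0.0486·14/12) = 286.1948 × 1.058338 = 302.8908
Value (long) = (F − K)·e^(−rT) = (302.8908 − 265.94) × 0.944877 = 34.9140
Value = £34.91

£34.91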